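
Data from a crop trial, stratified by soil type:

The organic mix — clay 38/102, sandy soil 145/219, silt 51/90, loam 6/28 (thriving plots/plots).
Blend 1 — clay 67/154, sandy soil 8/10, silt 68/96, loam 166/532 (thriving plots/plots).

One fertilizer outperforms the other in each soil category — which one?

Clay: the organic mix 38/102 = 37.3%, Blend 1 67/154 = 43.5% → Blend 1
Sandy soil: the organic mix 145/219 = 66.2%, Blend 1 8/10 = 80.0% → Blend 1
Silt: the organic mix 51/90 = 56.7%, Blend 1 68/96 = 70.8% → Blend 1
Loam: the organic mix 6/28 = 21.4%, Blend 1 166/532 = 31.2% → Blend 1
Blend 1 has the higher rate in all 4 groups.

Blend 1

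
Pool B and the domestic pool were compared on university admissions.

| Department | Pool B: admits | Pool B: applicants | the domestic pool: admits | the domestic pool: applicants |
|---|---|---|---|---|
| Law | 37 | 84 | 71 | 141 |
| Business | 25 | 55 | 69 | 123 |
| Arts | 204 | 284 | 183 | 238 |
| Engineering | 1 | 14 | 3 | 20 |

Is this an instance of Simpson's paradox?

No

Law: Pool B 37/84 = 44.0%, the domestic pool 71/141 = 50.4% → the domestic pool
Business: Pool B 25/55 = 45.5%, the domestic pool 69/123 = 56.1% → the domestic pool
Arts: Pool B 204/284 = 71.8%, the domestic pool 183/238 = 76.9% → the domestic pool
Engineering: Pool B 1/14 = 7.1%, the domestic pool 3/20 = 15.0% → the domestic pool
Overall: Pool B 267/437 = 61.1%, the domestic pool 326/522 = 62.5% → the domestic pool
The domestic pool wins overall and in every department group — no reversal.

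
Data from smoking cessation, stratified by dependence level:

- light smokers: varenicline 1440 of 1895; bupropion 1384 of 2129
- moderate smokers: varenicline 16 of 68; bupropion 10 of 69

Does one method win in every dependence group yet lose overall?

No

Light smokers: varenicline 1440/1895 = 76.0%, bupropion 1384/2129 = 65.0% → varenicline
Moderate smokers: varenicline 16/68 = 23.5%, bupropion 10/69 = 14.5% → varenicline
Overall: varenicline 1456/1963 = 74.2%, bupropion 1394/2198 = 63.4% → varenicline
Varenicline wins overall and in every dependence group — no reversal.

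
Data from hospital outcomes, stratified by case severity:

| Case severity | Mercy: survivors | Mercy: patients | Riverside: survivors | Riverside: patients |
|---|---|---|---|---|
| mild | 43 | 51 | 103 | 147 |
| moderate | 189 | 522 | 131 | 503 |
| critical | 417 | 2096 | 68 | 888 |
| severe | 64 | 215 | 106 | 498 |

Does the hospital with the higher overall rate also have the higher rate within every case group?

Mild: Mercy 43/51 = 84.3%, Riverside 103/147 = 70.1% → Mercy
Moderate: Mercy 189/522 = 36.2%, Riverside 131/503 = 26.0% → Mercy
Critical: Mercy 417/2096 = 19.9%, Riverside 68/888 = 7.7% → Mercy
Severe: Mercy 64/215 = 29.8%, Riverside 106/498 = 21.3% → Mercy
Overall: Mercy 713/2884 = 24.7%, Riverside 408/2036 = 20.0% → Mercy
Mercy wins overall and in every case group — no reversal.

Yes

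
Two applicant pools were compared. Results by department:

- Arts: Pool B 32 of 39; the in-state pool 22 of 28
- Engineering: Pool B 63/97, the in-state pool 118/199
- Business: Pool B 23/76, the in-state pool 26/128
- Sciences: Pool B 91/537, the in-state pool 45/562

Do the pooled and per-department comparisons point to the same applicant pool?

Arts: Pool B 32/39 = 82.1%, the in-state pool 22/28 = 78.6% → Pool B
Engineering: Pool B 63/97 = 64.9%, the in-state pool 118/199 = 59.3% → Pool B
Business: Pool B 23/76 = 30.3%, the in-state pool 26/128 = 20.3% → Pool B
Sciences: Pool B 91/537 = 16.9%, the in-state pool 45/562 = 8.0% → Pool B
Overall: Pool B 209/749 = 27.9%, the in-state pool 211/917 = 23.0% → Pool B
Pool B wins overall and in every department group — no reversal.

Yes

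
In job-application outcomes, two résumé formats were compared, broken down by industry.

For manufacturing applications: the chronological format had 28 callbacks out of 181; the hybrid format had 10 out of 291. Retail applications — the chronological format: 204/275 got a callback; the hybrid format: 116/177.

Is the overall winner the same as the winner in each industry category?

Manufacturing: the chronological format 28/181 = 15.5%, the hybrid format 10/291 = 3.4% → the chronological format
Retail: the chronological format 204/275 = 74.2%, the hybrid format 116/177 = 65.5% → the chronological format
Overall: the chronological format 232/456 = 50.9%, the hybrid format 126/468 = 26.9% → the chronological format
The chronological format wins overall and in every industry group — no reversal.

Yes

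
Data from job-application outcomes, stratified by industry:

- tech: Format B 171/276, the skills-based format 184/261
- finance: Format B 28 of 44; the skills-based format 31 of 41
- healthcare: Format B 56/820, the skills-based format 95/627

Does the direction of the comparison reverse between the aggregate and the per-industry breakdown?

No

Tech: Format B 171/276 = 62.0%, the skills-based format 184/261 = 70.5% → the skills-based format
Finance: Format B 28/44 = 63.6%, the skills-based format 31/41 = 75.6% → the skills-based format
Healthcare: Format B 56/820 = 6.8%, the skills-based format 95/627 = 15.2% → the skills-based format
Overall: Format B 255/1140 = 22.4%, the skills-based format 310/929 = 33.4% → the skills-based format
The skills-based format wins overall and in every industry group — no reversal.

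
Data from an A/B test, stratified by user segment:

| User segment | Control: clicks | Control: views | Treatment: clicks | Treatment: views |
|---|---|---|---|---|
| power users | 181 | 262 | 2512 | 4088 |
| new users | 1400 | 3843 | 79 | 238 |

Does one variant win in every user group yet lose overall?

Yes

Power users: Control 181/262 = 69.1%, Treatment 2512/4088 = 61.4% → Control
New users: Control 1400/3843 = 36.4%, Treatment 79/238 = 33.2% → Control
Overall: Control 1581/4105 = 38.5%, Treatment 2591/4326 = 59.9% → Treatment
Control wins each user group but Treatment wins overall — the comparison reverses. Control's views skew toward new users, which has a lower base rate.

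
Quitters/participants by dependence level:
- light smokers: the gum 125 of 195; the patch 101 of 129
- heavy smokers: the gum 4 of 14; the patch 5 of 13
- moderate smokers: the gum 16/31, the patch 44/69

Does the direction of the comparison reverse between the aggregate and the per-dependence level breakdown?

Light smokers: the gum 125/195 = 64.1%, the patch 101/129 = 78.3% → the patch
Heavy smokers: the gum 4/14 = 28.6%, the patch 5/13 = 38.5% → the patch
Moderate smokers: the gum 16/31 = 51.6%, the patch 44/69 = 63.8% → the patch
Overall: the gum 145/240 = 60.4%, the patch 150/211 = 71.1% → the patch
The patch wins overall and in every dependence group — no reversal.

No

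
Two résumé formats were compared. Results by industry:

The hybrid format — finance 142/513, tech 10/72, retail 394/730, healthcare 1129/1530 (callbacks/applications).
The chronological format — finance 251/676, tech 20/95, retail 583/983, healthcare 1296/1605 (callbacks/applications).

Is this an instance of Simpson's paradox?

No

Finance: the hybrid format 142/513 = 27.7%, the chronological format 251/676 = 37.1% → the chronological format
Tech: the hybrid format 10/72 = 13.9%, the chronological format 20/95 = 21.1% → the chronological format
Retail: the hybrid format 394/730 = 54.0%, the chronological format 583/983 = 59.3% → the chronological format
Healthcare: the hybrid format 1129/1530 = 73.8%, the chronological format 1296/1605 = 80.7% → the chronological format
Overall: the hybrid format 1675/2845 = 58.9%, the chronological format 2150/3359 = 64.0% → the chronological format
The chronological format wins overall and in every industry group — no reversal.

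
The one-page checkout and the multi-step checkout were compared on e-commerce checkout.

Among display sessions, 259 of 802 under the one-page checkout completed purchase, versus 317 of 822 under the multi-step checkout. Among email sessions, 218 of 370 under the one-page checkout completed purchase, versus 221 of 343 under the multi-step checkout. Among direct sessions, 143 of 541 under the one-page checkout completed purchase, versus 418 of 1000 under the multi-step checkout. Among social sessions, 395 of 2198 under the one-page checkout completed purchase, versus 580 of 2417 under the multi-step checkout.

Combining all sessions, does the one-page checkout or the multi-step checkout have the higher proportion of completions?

the multi-step checkout

Display: the one-page checkout 259/802 = 32.3%, the multi-step checkout 317/822 = 38.6% → the multi-step checkout
Email: the one-page checkout 218/370 = 58.9%, the multi-step checkout 221/343 = 64.4% → the multi-step checkout
Direct: the one-page checkout 143/541 = 26.4%, the multi-step checkout 418/1000 = 41.8% → the multi-step checkout
Social: the one-page checkout 395/2198 = 18.0%, the multi-step checkout 580/2417 = 24.0% → the multi-step checkout
Overall: the one-page checkout 1015/3911 = 26.0%, the multi-step checkout 1536/4582 = 33.5% → the multi-step checkout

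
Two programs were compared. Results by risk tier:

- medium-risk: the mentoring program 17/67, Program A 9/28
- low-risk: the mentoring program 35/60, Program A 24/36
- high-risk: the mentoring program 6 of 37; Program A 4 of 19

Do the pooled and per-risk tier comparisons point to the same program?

Yes

Medium-risk: the mentoring program 17/67 = 25.4%, Program A 9/28 = 32.1% → Program A
Low-risk: the mentoring program 35/60 = 58.3%, Program A 24/36 = 66.7% → Program A
High-risk: the mentoring program 6/37 = 16.2%, Program A 4/19 = 21.1% → Program A
Overall: the mentoring program 58/164 = 35.4%, Program A 37/83 = 44.6% → Program A
Program A wins overall and in every risk group — no reversal.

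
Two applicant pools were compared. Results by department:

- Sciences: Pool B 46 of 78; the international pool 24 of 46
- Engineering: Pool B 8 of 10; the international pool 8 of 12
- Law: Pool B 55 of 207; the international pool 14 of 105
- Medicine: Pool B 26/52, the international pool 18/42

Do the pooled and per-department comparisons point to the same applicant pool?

Yes

Sciences: Pool B 46/78 = 59.0%, the international pool 24/46 = 52.2% → Pool B
Engineering: Pool B 8/10 = 80.0%, the international pool 8/12 = 66.7% → Pool B
Law: Pool B 55/207 = 26.6%, the international pool 14/105 = 13.3% → Pool B
Medicine: Pool B 26/52 = 50.0%, the international pool 18/42 = 42.9% → Pool B
Overall: Pool B 135/347 = 38.9%, the international pool 64/205 = 31.2% → Pool B
Pool B wins overall and in every department group — no reversal.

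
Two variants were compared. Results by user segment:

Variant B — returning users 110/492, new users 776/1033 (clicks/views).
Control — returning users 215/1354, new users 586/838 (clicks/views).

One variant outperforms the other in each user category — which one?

Variant B

Returning users: Variant B 110/492 = 22.4%, Control 215/1354 = 15.9% → Variant B
New users: Variant B 776/1033 = 75.1%, Control 586/838 = 69.9% → Variant B
Variant B has the higher rate in both groups.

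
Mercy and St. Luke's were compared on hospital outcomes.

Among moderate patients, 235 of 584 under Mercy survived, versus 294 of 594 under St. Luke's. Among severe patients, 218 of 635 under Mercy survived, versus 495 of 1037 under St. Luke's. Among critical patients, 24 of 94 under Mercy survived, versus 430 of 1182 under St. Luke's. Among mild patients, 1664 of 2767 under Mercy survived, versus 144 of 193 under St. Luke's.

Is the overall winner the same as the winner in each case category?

No

Moderate: Mercy 235/584 = 40.2%, St. Luke's 294/594 = 49.5% → St. Luke's
Severe: Mercy 218/635 = 34.3%, St. Luke's 495/1037 = 47.7% → St. Luke's
Critical: Mercy 24/94 = 25.5%, St. Luke's 430/1182 = 36.4% → St. Luke's
Mild: Mercy 1664/2767 = 60.1%, St. Luke's 144/193 = 74.6% → St. Luke's
Overall: Mercy 2141/4080 = 52.5%, St. Luke's 1363/3006 = 45.3% → Mercy
St. Luke's wins each case group but Mercy wins overall — the comparison reverses. St. Luke's's patients skew toward critical, which has a lower base rate.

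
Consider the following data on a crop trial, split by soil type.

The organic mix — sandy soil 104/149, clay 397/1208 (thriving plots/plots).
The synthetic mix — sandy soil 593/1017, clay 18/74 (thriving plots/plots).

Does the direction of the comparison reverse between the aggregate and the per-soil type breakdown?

Yes

Sandy soil: the organic mix 104/149 = 69.8%, the synthetic mix 593/1017 = 58.3% → the organic mix
Clay: the organic mix 397/1208 = 32.9%, the synthetic mix 18/74 = 24.3% → the organic mix
Overall: the organic mix 501/1357 = 36.9%, the synthetic mix 611/1091 = 56.0% → the synthetic mix
The organic mix wins each soil group but the synthetic mix wins overall — the comparison reverses. The organic mix's plots skew toward clay, which has a lower base rate.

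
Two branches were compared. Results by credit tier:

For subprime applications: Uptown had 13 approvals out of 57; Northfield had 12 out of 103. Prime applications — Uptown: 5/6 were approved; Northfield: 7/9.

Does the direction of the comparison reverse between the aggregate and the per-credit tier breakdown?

No

Subprime: Uptown 13/57 = 22.8%, Northfield 12/103 = 11.7% → Uptown
Prime: Uptown 5/6 = 83.3%, Northfield 7/9 = 77.8% → Uptown
Overall: Uptown 18/63 = 28.6%, Northfield 19/112 = 17.0% → Uptown
Uptown wins overall and in every credit group — no reversal.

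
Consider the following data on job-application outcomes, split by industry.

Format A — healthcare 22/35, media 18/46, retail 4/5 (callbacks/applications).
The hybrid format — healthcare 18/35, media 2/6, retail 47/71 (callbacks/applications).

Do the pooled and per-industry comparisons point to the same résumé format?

Healthcare: Format A 22/35 = 62.9%, the hybrid format 18/35 = 51.4% → Format A
Media: Format A 18/46 = 39.1%, the hybrid format 2/6 = 33.3% → Format A
Retail: Format A 4/5 = 80.0%, the hybrid format 47/71 = 66.2% → Format A
Overall: Format A 44/86 = 51.2%, the hybrid format 67/112 = 59.8% → the hybrid format
Format A wins each industry group but the hybrid format wins overall — the comparison reverses. Format A's applications skew toward media, which has a lower base rate.

No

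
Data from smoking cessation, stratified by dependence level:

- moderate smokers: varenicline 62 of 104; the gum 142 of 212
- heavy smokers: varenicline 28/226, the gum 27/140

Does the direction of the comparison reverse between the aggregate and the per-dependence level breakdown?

No

Moderate smokers: varenicline 62/104 = 59.6%, the gum 142/212 = 67.0% → the gum
Heavy smokers: varenicline 28/226 = 12.4%, the gum 27/140 = 19.3% → the gum
Overall: varenicline 90/330 = 27.3%, the gum 169/352 = 48.0% → the gum
The gum wins overall and in every dependence group — no reversal.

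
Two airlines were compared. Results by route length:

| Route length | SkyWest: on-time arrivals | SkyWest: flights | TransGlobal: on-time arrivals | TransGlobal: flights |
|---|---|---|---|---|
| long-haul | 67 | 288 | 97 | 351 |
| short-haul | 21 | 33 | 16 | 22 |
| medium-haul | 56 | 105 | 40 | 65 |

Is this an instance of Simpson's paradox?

No

Long-haul: SkyWest 67/288 = 23.3%, TransGlobal 97/351 = 27.6% → TransGlobal
Short-haul: SkyWest 21/33 = 63.6%, TransGlobal 16/22 = 72.7% → TransGlobal
Medium-haul: SkyWest 56/105 = 53.3%, TransGlobal 40/65 = 61.5% → TransGlobal
Overall: SkyWest 144/426 = 33.8%, TransGlobal 153/438 = 34.9% → TransGlobal
TransGlobal wins overall and in every route group — no reversal.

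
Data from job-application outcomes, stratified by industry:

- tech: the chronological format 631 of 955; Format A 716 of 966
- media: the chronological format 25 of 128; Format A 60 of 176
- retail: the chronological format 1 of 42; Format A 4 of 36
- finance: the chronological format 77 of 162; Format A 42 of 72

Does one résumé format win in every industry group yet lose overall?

Tech: the chronological format 631/955 = 66.1%, Format A 716/966 = 74.1% → Format A
Media: the chronological format 25/128 = 19.5%, Format A 60/176 = 34.1% → Format A
Retail: the chronological format 1/42 = 2.4%, Format A 4/36 = 11.1% → Format A
Finance: the chronological format 77/162 = 47.5%, Format A 42/72 = 58.3% → Format A
Overall: the chronological format 734/1287 = 57.0%, Format A 822/1250 = 65.8% → Format A
Format A wins overall and in every industry group — no reversal.

No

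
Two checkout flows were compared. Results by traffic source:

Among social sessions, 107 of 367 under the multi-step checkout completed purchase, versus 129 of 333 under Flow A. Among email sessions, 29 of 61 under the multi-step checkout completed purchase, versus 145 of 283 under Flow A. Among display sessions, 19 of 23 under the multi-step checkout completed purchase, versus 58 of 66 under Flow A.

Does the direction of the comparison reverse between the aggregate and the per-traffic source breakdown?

No

Social: the multi-step checkout 107/367 = 29.2%, Flow A 129/333 = 38.7% → Flow A
Email: the multi-step checkout 29/61 = 47.5%, Flow A 145/283 = 51.2% → Flow A
Display: the multi-step checkout 19/23 = 82.6%, Flow A 58/66 = 87.9% → Flow A
Overall: the multi-step checkout 155/451 = 34.4%, Flow A 332/682 = 48.7% → Flow A
Flow A wins overall and in every traffic group — no reversal.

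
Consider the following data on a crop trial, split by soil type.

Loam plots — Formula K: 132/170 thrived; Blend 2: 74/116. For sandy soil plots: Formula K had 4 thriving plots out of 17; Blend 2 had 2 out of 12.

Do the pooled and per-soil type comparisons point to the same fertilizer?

Loam: Formula K 132/170 = 77.6%, Blend 2 74/116 = 63.8% → Formula K
Sandy soil: Formula K 4/17 = 23.5%, Blend 2 2/12 = 16.7% → Formula K
Overall: Formula K 136/187 = 72.7%, Blend 2 76/128 = 59.4% → Formula K
Formula K wins overall and in every soil group — no reversal.

Yes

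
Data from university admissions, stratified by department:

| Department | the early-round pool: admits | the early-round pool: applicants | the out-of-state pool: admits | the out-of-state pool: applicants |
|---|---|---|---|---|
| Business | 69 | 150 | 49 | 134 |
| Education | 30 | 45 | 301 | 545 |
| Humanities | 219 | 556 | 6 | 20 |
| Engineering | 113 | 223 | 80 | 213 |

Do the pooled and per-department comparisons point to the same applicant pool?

No

Business: the early-round pool 69/150 = 46.0%, the out-of-state pool 49/134 = 36.6% → the early-round pool
Education: the early-round pool 30/45 = 66.7%, the out-of-state pool 301/545 = 55.2% → the early-round pool
Humanities: the early-round pool 219/556 = 39.4%, the out-of-state pool 6/20 = 30.0% → the early-round pool
Engineering: the early-round pool 113/223 = 50.7%, the out-of-state pool 80/213 = 37.6% → the early-round pool
Overall: the early-round pool 431/974 = 44.3%, the out-of-state pool 436/912 = 47.8% → the out-of-state pool
The early-round pool wins each department group but the out-of-state pool wins overall — the comparison reverses. The early-round pool's applicants skew toward Humanities, which has a lower base rate.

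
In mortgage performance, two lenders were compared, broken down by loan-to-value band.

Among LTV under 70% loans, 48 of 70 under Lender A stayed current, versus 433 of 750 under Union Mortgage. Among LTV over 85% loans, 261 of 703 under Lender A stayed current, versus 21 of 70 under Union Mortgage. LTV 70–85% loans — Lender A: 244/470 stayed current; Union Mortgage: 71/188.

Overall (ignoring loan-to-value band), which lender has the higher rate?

LTV under 70%: Lender A 48/70 = 68.6%, Union Mortgage 433/750 = 57.7% → Lender A
LTV over 85%: Lender A 261/703 = 37.1%, Union Mortgage 21/70 = 30.0% → Lender A
LTV 70–85%: Lender A 244/470 = 51.9%, Union Mortgage 71/188 = 37.8% → Lender A
Overall: Lender A 553/1243 = 44.5%, Union Mortgage 525/1008 = 52.1% → Union Mortgage
(Lender A wins every loan-to-value group but Union Mortgage wins overall — Lender A's loans skew toward the low-rate LTV over 85% group.)

Union Mortgage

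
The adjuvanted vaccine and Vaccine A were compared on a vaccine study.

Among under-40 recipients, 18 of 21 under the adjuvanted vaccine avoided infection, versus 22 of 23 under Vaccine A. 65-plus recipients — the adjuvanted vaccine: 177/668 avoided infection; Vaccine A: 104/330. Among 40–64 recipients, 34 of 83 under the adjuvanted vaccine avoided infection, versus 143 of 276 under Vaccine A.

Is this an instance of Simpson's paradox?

Under-40: the adjuvanted vaccine 18/21 = 85.7%, Vaccine A 22/23 = 95.7% → Vaccine A
65-plus: the adjuvanted vaccine 177/668 = 26.5%, Vaccine A 104/330 = 31.5% → Vaccine A
40–64: the adjuvanted vaccine 34/83 = 41.0%, Vaccine A 143/276 = 51.8% → Vaccine A
Overall: the adjuvanted vaccine 229/772 = 29.7%, Vaccine A 269/629 = 42.8% → Vaccine A
Vaccine A wins overall and in every age group — no reversal.

No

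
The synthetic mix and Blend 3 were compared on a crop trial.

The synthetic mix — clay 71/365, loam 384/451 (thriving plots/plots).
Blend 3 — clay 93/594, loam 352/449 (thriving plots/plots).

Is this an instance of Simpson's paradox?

No

Clay: the synthetic mix 71/365 = 19.5%, Blend 3 93/594 = 15.7% → the synthetic mix
Loam: the synthetic mix 384/451 = 85.1%, Blend 3 352/449 = 78.4% → the synthetic mix
Overall: the synthetic mix 455/816 = 55.8%, Blend 3 445/1043 = 42.7% → the synthetic mix
The synthetic mix wins overall and in every soil group — no reversal.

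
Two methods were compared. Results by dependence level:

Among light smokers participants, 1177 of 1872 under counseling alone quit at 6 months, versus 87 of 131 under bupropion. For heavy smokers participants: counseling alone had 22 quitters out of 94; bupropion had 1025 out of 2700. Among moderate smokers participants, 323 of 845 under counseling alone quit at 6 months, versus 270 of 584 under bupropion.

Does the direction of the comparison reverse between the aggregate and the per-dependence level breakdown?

Light smokers: counseling alone 1177/1872 = 62.9%, bupropion 87/131 = 66.4% → bupropion
Heavy smokers: counseling alone 22/94 = 23.4%, bupropion 1025/2700 = 38.0% → bupropion
Moderate smokers: counseling alone 323/845 = 38.2%, bupropion 270/584 = 46.2% → bupropion
Overall: counseling alone 1522/2811 = 54.1%, bupropion 1382/3415 = 40.5% → counseling alone
Bupropion wins each dependence group but counseling alone wins overall — the comparison reverses. Bupropion's participants skew toward heavy smokers, which has a lower base rate.

Yes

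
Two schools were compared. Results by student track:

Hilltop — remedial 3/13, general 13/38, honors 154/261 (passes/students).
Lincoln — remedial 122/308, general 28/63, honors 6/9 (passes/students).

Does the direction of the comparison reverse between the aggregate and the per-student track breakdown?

Yes

Remedial: Hilltop 3/13 = 23.1%, Lincoln 122/308 = 39.6% → Lincoln
General: Hilltop 13/38 = 34.2%, Lincoln 28/63 = 44.4% → Lincoln
Honors: Hilltop 154/261 = 59.0%, Lincoln 6/9 = 66.7% → Lincoln
Overall: Hilltop 170/312 = 54.5%, Lincoln 156/380 = 41.1% → Hilltop
Lincoln wins each student group but Hilltop wins overall — the comparison reverses. Lincoln's students skew toward remedial, which has a lower base rate.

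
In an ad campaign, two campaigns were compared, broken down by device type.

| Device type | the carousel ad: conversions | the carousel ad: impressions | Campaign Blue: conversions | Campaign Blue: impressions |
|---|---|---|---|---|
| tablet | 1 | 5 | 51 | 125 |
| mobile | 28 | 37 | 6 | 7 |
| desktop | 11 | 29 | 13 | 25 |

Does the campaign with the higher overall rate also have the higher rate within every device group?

Tablet: the carousel ad 1/5 = 20.0%, Campaign Blue 51/125 = 40.8% → Campaign Blue
Mobile: the carousel ad 28/37 = 75.7%, Campaign Blue 6/7 = 85.7% → Campaign Blue
Desktop: the carousel ad 11/29 = 37.9%, Campaign Blue 13/25 = 52.0% → Campaign Blue
Overall: the carousel ad 40/71 = 56.3%, Campaign Blue 70/157 = 44.6% → the carousel ad
Campaign Blue wins each device group but the carousel ad wins overall — the comparison reverses. Campaign Blue's impressions skew toward tablet, which has a lower base rate.

No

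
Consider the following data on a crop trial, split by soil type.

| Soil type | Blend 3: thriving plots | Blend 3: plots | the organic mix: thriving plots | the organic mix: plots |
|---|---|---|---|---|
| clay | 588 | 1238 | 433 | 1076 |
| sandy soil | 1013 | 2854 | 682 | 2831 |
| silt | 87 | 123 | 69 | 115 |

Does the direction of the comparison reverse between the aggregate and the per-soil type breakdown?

No

Clay: Blend 3 588/1238 = 47.5%, the organic mix 433/1076 = 40.2% → Blend 3
Sandy soil: Blend 3 1013/2854 = 35.5%, the organic mix 682/2831 = 24.1% → Blend 3
Silt: Blend 3 87/123 = 70.7%, the organic mix 69/115 = 60.0% → Blend 3
Overall: Blend 3 1688/4215 = 40.0%, the organic mix 1184/4022 = 29.4% → Blend 3
Blend 3 wins overall and in every soil group — no reversal.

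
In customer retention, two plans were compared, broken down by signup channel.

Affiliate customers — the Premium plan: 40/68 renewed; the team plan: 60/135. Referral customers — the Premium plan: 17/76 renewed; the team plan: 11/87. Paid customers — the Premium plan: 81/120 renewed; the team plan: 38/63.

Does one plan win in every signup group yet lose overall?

No

Affiliate: the Premium plan 40/68 = 58.8%, the team plan 60/135 = 44.4% → the Premium plan
Referral: the Premium plan 17/76 = 22.4%, the team plan 11/87 = 12.6% → the Premium plan
Paid: the Premium plan 81/120 = 67.5%, the team plan 38/63 = 60.3% → the Premium plan
Overall: the Premium plan 138/264 = 52.3%, the team plan 109/285 = 38.2% → the Premium plan
The Premium plan wins overall and in every signup group — no reversal.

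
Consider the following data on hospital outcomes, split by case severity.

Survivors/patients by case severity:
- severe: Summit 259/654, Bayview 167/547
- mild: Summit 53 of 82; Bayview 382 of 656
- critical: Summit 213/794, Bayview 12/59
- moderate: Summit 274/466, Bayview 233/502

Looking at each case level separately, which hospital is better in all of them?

Severe: Summit 259/654 = 39.6%, Bayview 167/547 = 30.5% → Summit
Mild: Summit 53/82 = 64.6%, Bayview 382/656 = 58.2% → Summit
Critical: Summit 213/794 = 26.8%, Bayview 12/59 = 20.3% → Summit
Moderate: Summit 274/466 = 58.8%, Bayview 233/502 = 46.4% → Summit
Summit has the higher rate in all 4 groups.

Summit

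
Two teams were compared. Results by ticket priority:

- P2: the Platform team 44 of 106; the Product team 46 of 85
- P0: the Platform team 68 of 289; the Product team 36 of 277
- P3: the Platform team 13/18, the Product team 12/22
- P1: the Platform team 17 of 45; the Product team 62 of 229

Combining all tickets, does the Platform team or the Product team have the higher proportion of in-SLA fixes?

P2: the Platform team 44/106 = 41.5%, the Product team 46/85 = 54.1% → the Product team
P0: the Platform team 68/289 = 23.5%, the Product team 36/277 = 13.0% → the Platform team
P3: the Platform team 13/18 = 72.2%, the Product team 12/22 = 54.5% → the Platform team
P1: the Platform team 17/45 = 37.8%, the Product team 62/229 = 27.1% → the Platform team
Overall: the Platform team 142/458 = 31.0%, the Product team 156/613 = 25.4% → the Platform team
(Neither sweeps every ticket group, but the Platform team has the higher pooled rate.)

the Platform team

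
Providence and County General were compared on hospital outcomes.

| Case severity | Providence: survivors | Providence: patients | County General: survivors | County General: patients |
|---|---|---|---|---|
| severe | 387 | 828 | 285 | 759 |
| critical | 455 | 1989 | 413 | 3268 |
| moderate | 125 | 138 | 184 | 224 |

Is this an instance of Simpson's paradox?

No

Severe: Providence 387/828 = 46.7%, County General 285/759 = 37.5% → Providence
Critical: Providence 455/1989 = 22.9%, County General 413/3268 = 12.6% → Providence
Moderate: Providence 125/138 = 90.6%, County General 184/224 = 82.1% → Providence
Overall: Providence 967/2955 = 32.7%, County General 882/4251 = 20.7% → Providence
Providence wins overall and in every case group — no reversal.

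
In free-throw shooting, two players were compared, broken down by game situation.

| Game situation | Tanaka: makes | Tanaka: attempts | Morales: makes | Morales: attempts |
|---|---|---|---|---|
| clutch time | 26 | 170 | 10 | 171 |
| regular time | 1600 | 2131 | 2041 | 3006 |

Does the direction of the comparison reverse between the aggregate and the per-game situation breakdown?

No

Clutch time: Tanaka 26/170 = 15.3%, Morales 10/171 = 5.8% → Tanaka
Regular time: Tanaka 1600/2131 = 75.1%, Morales 2041/3006 = 67.9% → Tanaka
Overall: Tanaka 1626/2301 = 70.7%, Morales 2051/3177 = 64.6% → Tanaka
Tanaka wins overall and in every game group — no reversal.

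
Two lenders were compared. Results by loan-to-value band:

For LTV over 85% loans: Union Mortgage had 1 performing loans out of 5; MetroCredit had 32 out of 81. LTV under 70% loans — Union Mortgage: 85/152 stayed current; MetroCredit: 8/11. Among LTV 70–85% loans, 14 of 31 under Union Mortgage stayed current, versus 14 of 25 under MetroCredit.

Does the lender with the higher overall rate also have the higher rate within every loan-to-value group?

No

LTV over 85%: Union Mortgage 1/5 = 20.0%, MetroCredit 32/81 = 39.5% → MetroCredit
LTV under 70%: Union Mortgage 85/152 = 55.9%, MetroCredit 8/11 = 72.7% → MetroCredit
LTV 70–85%: Union Mortgage 14/31 = 45.2%, MetroCredit 14/25 = 56.0% → MetroCredit
Overall: Union Mortgage 100/188 = 53.2%, MetroCredit 54/117 = 46.2% → Union Mortgage
MetroCredit wins each loan-to-value group but Union Mortgage wins overall — the comparison reverses. MetroCredit's loans skew toward LTV over 85%, which has a lower base rate.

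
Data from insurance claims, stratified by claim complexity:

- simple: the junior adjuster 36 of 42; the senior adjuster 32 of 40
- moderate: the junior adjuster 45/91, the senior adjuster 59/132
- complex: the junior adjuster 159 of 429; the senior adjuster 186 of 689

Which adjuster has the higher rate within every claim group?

the junior adjuster

Simple: the junior adjuster 36/42 = 85.7%, the senior adjuster 32/40 = 80.0% → the junior adjuster
Moderate: the junior adjuster 45/91 = 49.5%, the senior adjuster 59/132 = 44.7% → the junior adjuster
Complex: the junior adjuster 159/429 = 37.1%, the senior adjuster 186/689 = 27.0% → the junior adjuster
The junior adjuster has the higher rate in all 3 groups.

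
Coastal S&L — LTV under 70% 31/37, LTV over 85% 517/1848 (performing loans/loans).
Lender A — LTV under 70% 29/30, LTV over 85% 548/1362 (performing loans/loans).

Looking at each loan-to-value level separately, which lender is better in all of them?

LTV under 70%: Coastal S&L 31/37 = 83.8%, Lender A 29/30 = 96.7% → Lender A
LTV over 85%: Coastal S&L 517/1848 = 28.0%, Lender A 548/1362 = 40.2% → Lender A
Lender A has the higher rate in both groups.

Lender A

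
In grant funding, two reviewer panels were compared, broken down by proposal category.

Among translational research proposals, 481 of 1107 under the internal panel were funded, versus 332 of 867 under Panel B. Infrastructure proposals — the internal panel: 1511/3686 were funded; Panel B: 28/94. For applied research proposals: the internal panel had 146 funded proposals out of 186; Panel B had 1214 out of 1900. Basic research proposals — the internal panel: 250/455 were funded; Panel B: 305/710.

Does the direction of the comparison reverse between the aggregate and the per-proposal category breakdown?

Translational research: the internal panel 481/1107 = 43.5%, Panel B 332/867 = 38.3% → the internal panel
Infrastructure: the internal panel 1511/3686 = 41.0%, Panel B 28/94 = 29.8% → the internal panel
Applied research: the internal panel 146/186 = 78.5%, Panel B 1214/1900 = 63.9% → the internal panel
Basic research: the internal panel 250/455 = 54.9%, Panel B 305/710 = 43.0% → the internal panel
Overall: the internal panel 2388/5434 = 43.9%, Panel B 1879/3571 = 52.6% → Panel B
The internal panel wins each proposal group but Panel B wins overall — the comparison reverses. The internal panel's proposals skew toward infrastructure, which has a lower base rate.

Yes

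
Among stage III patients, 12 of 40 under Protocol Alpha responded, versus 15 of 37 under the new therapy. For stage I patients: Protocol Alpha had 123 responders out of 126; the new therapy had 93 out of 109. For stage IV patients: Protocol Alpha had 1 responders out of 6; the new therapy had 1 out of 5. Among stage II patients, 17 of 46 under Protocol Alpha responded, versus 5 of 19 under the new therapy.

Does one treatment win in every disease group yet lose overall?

No

Stage III: Protocol Alpha 12/40 = 30.0%, the new therapy 15/37 = 40.5% → the new therapy
Stage I: Protocol Alpha 123/126 = 97.6%, the new therapy 93/109 = 85.3% → Protocol Alpha
Stage IV: Protocol Alpha 1/6 = 16.7%, the new therapy 1/5 = 20.0% → the new therapy
Stage II: Protocol Alpha 17/46 = 37.0%, the new therapy 5/19 = 26.3% → Protocol Alpha
Overall: Protocol Alpha 153/218 = 70.2%, the new therapy 114/170 = 67.1% → Protocol Alpha
Neither sweeps: Protocol Alpha wins 2 of 4 groups, the new therapy wins 2. Protocol Alpha wins overall but not every group — no Simpson reversal.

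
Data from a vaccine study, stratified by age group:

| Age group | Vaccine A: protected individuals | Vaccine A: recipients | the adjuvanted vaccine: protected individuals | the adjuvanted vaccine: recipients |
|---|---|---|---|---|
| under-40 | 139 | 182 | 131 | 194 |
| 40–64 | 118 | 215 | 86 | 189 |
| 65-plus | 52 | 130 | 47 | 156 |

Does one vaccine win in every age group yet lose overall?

No

Under-40: Vaccine A 139/182 = 76.4%, the adjuvanted vaccine 131/194 = 67.5% → Vaccine A
40–64: Vaccine A 118/215 = 54.9%, the adjuvanted vaccine 86/189 = 45.5% → Vaccine A
65-plus: Vaccine A 52/130 = 40.0%, the adjuvanted vaccine 47/156 = 30.1% → Vaccine A
Overall: Vaccine A 309/527 = 58.6%, the adjuvanted vaccine 264/539 = 49.0% → Vaccine A
Vaccine A wins overall and in every age group — no reversal.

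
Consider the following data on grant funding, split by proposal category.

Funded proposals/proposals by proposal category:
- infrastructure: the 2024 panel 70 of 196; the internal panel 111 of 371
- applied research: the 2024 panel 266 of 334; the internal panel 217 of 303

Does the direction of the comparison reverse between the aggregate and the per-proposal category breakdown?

No

Infrastructure: the 2024 panel 70/196 = 35.7%, the internal panel 111/371 = 29.9% → the 2024 panel
Applied research: the 2024 panel 266/334 = 79.6%, the internal panel 217/303 = 71.6% → the 2024 panel
Overall: the 2024 panel 336/530 = 63.4%, the internal panel 328/674 = 48.7% → the 2024 panel
The 2024 panel wins overall and in every proposal group — no reversal.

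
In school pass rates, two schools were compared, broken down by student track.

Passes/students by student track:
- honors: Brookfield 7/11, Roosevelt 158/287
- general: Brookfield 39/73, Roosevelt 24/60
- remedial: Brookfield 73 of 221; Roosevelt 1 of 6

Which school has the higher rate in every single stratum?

Brookfield

Honors: Brookfield 7/11 = 63.6%, Roosevelt 158/287 = 55.1% → Brookfield
General: Brookfield 39/73 = 53.4%, Roosevelt 24/60 = 40.0% → Brookfield
Remedial: Brookfield 73/221 = 33.0%, Roosevelt 1/6 = 16.7% → Brookfield
Brookfield has the higher rate in all 3 groups.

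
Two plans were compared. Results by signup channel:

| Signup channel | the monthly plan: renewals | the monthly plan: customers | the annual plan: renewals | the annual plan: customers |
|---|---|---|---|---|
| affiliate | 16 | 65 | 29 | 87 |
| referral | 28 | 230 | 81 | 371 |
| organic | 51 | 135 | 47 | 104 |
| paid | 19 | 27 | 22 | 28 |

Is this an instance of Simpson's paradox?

Affiliate: the monthly plan 16/65 = 24.6%, the annual plan 29/87 = 33.3% → the annual plan
Referral: the monthly plan 28/230 = 12.2%, the annual plan 81/371 = 21.8% → the annual plan
Organic: the monthly plan 51/135 = 37.8%, the annual plan 47/104 = 45.2% → the annual plan
Paid: the monthly plan 19/27 = 70.4%, the annual plan 22/28 = 78.6% → the annual plan
Overall: the monthly plan 114/457 = 24.9%, the annual plan 179/590 = 30.3% → the annual plan
The annual plan wins overall and in every signup group — no reversal.

No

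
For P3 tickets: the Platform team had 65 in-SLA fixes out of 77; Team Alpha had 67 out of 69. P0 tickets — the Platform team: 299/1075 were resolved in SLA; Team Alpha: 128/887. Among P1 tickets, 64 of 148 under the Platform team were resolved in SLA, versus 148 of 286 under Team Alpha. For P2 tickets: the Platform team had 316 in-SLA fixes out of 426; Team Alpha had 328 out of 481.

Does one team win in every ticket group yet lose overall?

No

P3: the Platform team 65/77 = 84.4%, Team Alpha 67/69 = 97.1% → Team Alpha
P0: the Platform team 299/1075 = 27.8%, Team Alpha 128/887 = 14.4% → the Platform team
P1: the Platform team 64/148 = 43.2%, Team Alpha 148/286 = 51.7% → Team Alpha
P2: the Platform team 316/426 = 74.2%, Team Alpha 328/481 = 68.2% → the Platform team
Overall: the Platform team 744/1726 = 43.1%, Team Alpha 671/1723 = 38.9% → the Platform team
Neither sweeps: the Platform team wins 2 of 4 groups, Team Alpha wins 2. The Platform team wins overall but not every group — no Simpson reversal.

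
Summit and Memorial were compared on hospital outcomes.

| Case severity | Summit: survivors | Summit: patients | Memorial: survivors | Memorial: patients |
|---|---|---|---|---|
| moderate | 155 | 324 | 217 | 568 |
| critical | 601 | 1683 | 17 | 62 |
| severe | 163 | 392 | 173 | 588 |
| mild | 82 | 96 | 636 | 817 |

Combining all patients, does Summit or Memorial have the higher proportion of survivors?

Memorial

Moderate: Summit 155/324 = 47.8%, Memorial 217/568 = 38.2% → Summit
Critical: Summit 601/1683 = 35.7%, Memorial 17/62 = 27.4% → Summit
Severe: Summit 163/392 = 41.6%, Memorial 173/588 = 29.4% → Summit
Mild: Summit 82/96 = 85.4%, Memorial 636/817 = 77.8% → Summit
Overall: Summit 1001/2495 = 40.1%, Memorial 1043/2035 = 51.3% → Memorial
(Summit wins every case group but Memorial wins overall — Summit's patients skew toward the low-rate critical group.)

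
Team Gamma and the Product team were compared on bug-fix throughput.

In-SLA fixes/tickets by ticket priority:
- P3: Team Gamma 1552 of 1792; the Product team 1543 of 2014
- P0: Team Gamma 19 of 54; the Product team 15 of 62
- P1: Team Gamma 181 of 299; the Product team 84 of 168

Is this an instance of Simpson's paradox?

P3: Team Gamma 1552/1792 = 86.6%, the Product team 1543/2014 = 76.6% → Team Gamma
P0: Team Gamma 19/54 = 35.2%, the Product team 15/62 = 24.2% → Team Gamma
P1: Team Gamma 181/299 = 60.5%, the Product team 84/168 = 50.0% → Team Gamma
Overall: Team Gamma 1752/2145 = 81.7%, the Product team 1642/2244 = 73.2% → Team Gamma
Team Gamma wins overall and in every ticket group — no reversal.

No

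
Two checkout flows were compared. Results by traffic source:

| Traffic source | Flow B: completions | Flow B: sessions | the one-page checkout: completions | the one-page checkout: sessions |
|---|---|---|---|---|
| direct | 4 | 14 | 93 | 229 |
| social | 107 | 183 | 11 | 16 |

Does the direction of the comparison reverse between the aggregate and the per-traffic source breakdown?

Direct: Flow B 4/14 = 28.6%, the one-page checkout 93/229 = 40.6% → the one-page checkout
Social: Flow B 107/183 = 58.5%, the one-page checkout 11/16 = 68.8% → the one-page checkout
Overall: Flow B 111/197 = 56.3%, the one-page checkout 104/245 = 42.4% → Flow B
The one-page checkout wins each traffic group but Flow B wins overall — the comparison reverses. The one-page checkout's sessions skew toward direct, which has a lower base rate.

Yes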